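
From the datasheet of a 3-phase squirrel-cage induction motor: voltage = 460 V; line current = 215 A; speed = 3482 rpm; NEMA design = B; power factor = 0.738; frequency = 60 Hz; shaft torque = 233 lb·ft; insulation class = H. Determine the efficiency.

τ = 233 lb·ft × 1.356 = 315.9 N·m
ω = 2π × 3482/60 = 364.6 rad/s; P_out = τω = 315.9 × 364.6 = 115177 W
P_in = √3·V_L·I_L·cosφ = 1.732 × 460 × 215 × 0.738 = 126416 W
η = P_out / P_in = 115177 / 126416 = 0.911 = 91.1%

91.1 %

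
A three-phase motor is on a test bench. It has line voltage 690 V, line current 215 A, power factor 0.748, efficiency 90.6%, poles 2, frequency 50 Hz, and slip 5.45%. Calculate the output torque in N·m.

P_in = √3·V·I·cosφ = 1.732 × 690 × 215 × 0.748 = 192193 W
P_out = η·P_in = 0.906 × 192193 = 174127 W
n_s = 120×50/2 = 3000 rpm; n = 3000×(1−0.0545) = 2837 rpm
ω = 2π×2837/60 = 297.1 rad/s
τ = P_out/ω = 174127/297.1 = 586 N·m

586 N·m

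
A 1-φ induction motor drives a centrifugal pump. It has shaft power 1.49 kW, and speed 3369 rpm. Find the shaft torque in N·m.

ω = 2π × 3369/60 = 352.8 rad/s
τ = P/ω = 1490/352.8 = 4.22 N·m

4.22 N·m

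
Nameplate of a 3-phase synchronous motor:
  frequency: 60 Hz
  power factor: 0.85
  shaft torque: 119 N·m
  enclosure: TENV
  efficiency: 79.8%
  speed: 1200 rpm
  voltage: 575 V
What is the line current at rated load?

ω = 2π×1200/60 = 125.7 rad/s; P_out = τω = 119 × 125.7 = 14958 W
P_in = P_out / η = 14958 / 0.798 = 18744 W
I_L = P_in / (√3·V_L·cosφ) = 18744 / (1.732 × 575 × 0.85) = 22.1 A

22.1 A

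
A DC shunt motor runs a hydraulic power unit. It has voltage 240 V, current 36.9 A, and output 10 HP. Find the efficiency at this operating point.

84.2 %

P_out = 10 × 746 = 7460 W
P_in = V·I = 240 × 36.9 = 8856 W
η = P_out / P_in = 7460 / 8856 = 0.842 = 84.2%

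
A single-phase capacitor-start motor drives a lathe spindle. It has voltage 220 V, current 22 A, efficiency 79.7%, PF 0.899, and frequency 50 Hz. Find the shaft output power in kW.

P_in = V·I·cosφ = 220 × 22 × 0.899 = 4351 W
P_out = η·P_in = 0.797 × 4351 = 3468 W

3.47 kW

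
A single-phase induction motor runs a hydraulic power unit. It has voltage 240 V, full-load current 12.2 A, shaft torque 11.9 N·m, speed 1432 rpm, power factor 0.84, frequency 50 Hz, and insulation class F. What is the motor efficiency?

72.6 %

ω = 2π × 1432/60 = 150 rad/s; P_out = τω = 11.9 × 150 = 1785 W
P_in = V·I·cosφ = 240 × 12.2 × 0.84 = 2460 W
η = P_out / P_in = 1785 / 2460 = 0.726 = 72.6%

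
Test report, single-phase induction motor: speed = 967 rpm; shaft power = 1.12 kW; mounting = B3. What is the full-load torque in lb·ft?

ω = 2π × 967/60 = 101.3 rad/s
τ = P/ω = 1120/101.3 = 11.06 N·m
In lb·ft: 11.06/1.356 = 8.16 lb·ft

8.16 lb·ft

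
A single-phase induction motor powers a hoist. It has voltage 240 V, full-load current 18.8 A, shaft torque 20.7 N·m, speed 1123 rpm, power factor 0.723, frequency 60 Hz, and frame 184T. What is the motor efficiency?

74.6 %

ω = 2π × 1123/60 = 117.6 rad/s; P_out = τω = 20.7 × 117.6 = 2434 W
P_in = V·I·cosφ = 240 × 18.8 × 0.723 = 3262 W
η = P_out / P_in = 2434 / 3262 = 0.746 = 74.6%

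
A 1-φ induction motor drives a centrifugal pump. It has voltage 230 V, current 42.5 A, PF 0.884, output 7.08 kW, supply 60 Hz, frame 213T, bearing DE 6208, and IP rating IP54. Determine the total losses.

1560 W

P_in = V·I·cosφ = 230×42.5×0.884 = 8641 W
P_out = 7080 W
Losses = P_in − P_out = 8641 − 7080 = 1561 W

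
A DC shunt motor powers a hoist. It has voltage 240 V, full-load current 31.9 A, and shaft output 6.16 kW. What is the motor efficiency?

P_out = 6.16 kW = 6160 W
P_in = V·I = 240 × 31.9 = 7656 W
η = P_out / P_in = 6160 / 7656 = 0.805 = 80.5%

80.5 %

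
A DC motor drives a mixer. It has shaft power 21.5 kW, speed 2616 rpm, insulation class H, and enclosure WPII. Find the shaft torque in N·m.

78.5 N·m

ω = 2π × 2616/60 = 273.9 rad/s
τ = P/ω = 21500/273.9 = 78.5 N·m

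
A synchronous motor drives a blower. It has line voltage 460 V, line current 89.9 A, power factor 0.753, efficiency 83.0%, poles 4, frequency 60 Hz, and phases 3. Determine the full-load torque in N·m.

237 N·m

P_in = √3·V·I·cosφ = 1.732 × 460 × 89.9 × 0.753 = 53934 W
P_out = η·P_in = 0.83 × 53934 = 44765 W
n = n_s = 120×60/4 = 1800 rpm (synchronous)
ω = 2π×1800/60 = 188.5 rad/s
τ = P_out/ω = 44765/188.5 = 237 N·m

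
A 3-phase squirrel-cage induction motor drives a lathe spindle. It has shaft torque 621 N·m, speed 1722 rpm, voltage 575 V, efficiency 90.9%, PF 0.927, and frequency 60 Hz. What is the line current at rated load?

133 A

ω = 2π×1722/60 = 180.3 rad/s; P_out = τω = 621 × 180.3 = 111966 W
P_in = P_out / η = 111966 / 0.909 = 123175 W
I_L = P_in / (√3·V_L·cosφ) = 123175 / (1.732 × 575 × 0.927) = 133 A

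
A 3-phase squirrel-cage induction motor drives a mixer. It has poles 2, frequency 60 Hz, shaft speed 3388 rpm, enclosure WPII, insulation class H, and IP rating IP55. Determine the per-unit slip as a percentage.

n_s = 120f/p = 120×60/2 = 3600 rpm
s = (n_s − n)/n_s = (3600 − 3388)/3600 = 0.0589

5.89 %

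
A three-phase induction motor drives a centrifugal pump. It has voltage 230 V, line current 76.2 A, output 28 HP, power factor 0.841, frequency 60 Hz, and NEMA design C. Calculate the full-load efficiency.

P_out = 28 × 746 = 20888 W
P_in = √3·V_L·I_L·cosφ = 1.732 × 230 × 76.2 × 0.841 = 25529 W
η = P_out / P_in = 20888 / 25529 = 0.818 = 81.8%

81.8 %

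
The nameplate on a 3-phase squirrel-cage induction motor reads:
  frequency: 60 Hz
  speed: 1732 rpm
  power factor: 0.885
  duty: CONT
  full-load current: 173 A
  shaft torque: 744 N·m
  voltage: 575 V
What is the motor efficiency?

ω = 2π × 1732/60 = 181.4 rad/s; P_out = τω = 744 × 181.4 = 134962 W
P_in = √3·V_L·I_L·cosφ = 1.732 × 575 × 173 × 0.885 = 152477 W
η = P_out / P_in = 134962 / 152477 = 0.885 = 88.5%

88.5 %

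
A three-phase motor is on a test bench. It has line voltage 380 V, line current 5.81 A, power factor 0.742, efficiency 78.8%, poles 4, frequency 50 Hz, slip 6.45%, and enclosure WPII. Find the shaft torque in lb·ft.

11.2 lb·ft

P_in = √3·V·I·cosφ = 1.732 × 380 × 5.81 × 0.742 = 2837 W
P_out = η·P_in = 0.788 × 2837 = 2236 W
n_s = 120×50/4 = 1500 rpm; n = 1500×(1−0.0645) = 1403 rpm
ω = 2π×1403/60 = 146.9 rad/s
τ = P_out/ω = 2236/146.9 = 15.22 N·m
In lb·ft: 15.22/1.356 = 11.2 lb·ft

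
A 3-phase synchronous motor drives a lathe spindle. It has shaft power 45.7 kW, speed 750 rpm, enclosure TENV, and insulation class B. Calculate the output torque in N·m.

582 N·m

ω = 2π × 750/60 = 78.54 rad/s
τ = P/ω = 45700/78.54 = 582 N·m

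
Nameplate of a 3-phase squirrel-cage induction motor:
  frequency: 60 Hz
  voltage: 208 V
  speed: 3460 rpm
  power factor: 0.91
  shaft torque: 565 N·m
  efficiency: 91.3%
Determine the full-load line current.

ω = 2π×3460/60 = 362.3 rad/s; P_out = τω = 565 × 362.3 = 204700 W
P_in = P_out / η = 204700 / 0.913 = 224206 W
I_L = P_in / (√3·V_L·cosφ) = 224206 / (1.732 × 208 × 0.91) = 684 A

684 A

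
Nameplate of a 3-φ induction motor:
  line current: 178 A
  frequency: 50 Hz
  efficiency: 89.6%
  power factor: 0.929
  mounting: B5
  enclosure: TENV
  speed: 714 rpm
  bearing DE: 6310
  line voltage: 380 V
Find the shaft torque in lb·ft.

962 lb·ft

P_in = √3·V·I·cosφ = 1.732 × 380 × 178 × 0.929 = 108835 W
P_out = η·P_in = 0.896 × 108835 = 97516 W
n = 714 rpm
ω = 2π×714/60 = 74.77 rad/s
τ = P_out/ω = 97516/74.77 = 1304 N·m
In lb·ft: 1304/1.356 = 962 lb·ft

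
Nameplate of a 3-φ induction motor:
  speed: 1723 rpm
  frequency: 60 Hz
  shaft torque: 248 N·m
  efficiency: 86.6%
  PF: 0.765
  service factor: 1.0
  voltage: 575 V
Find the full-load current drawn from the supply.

67.8 A

ω = 2π×1723/60 = 180.4 rad/s; P_out = τω = 248 × 180.4 = 44739 W
P_in = P_out / η = 44739 / 0.866 = 51662 W
I_L = P_in / (√3·V_L·cosφ) = 51662 / (1.732 × 575 × 0.765) = 67.8 A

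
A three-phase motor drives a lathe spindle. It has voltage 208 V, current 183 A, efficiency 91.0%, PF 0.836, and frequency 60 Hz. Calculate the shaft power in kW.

P_in = √3·V·I·cosφ = 1.732 × 208 × 183 × 0.836 = 55115 W
P_out = η·P_in = 0.91 × 55115 = 50155 W

50.2 kW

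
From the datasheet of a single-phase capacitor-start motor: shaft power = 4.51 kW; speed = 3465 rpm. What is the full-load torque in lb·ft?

9.17 lb·ft

ω = 2π × 3465/60 = 362.9 rad/s
τ = P/ω = 4510/362.9 = 12.43 N·m
In lb·ft: 12.43/1.356 = 9.17 lb·ft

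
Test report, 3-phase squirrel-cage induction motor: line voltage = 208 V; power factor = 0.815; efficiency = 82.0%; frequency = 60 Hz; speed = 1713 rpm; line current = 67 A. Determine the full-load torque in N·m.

P_in = √3·V·I·cosφ = 1.732 × 208 × 67 × 0.815 = 19672 W
P_out = η·P_in = 0.82 × 19672 = 16131 W
n = 1713 rpm
ω = 2π×1713/60 = 179.4 rad/s
τ = P_out/ω = 16131/179.4 = 89.9 N·m

89.9 N·m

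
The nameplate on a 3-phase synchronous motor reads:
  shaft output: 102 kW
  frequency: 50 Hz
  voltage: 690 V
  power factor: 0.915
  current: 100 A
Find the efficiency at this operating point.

93.3 %

P_out = 102 kW = 102000 W
P_in = √3·V_L·I_L·cosφ = 1.732 × 690 × 100 × 0.915 = 109350 W
η = P_out / P_in = 102000 / 109350 = 0.933 = 93.3%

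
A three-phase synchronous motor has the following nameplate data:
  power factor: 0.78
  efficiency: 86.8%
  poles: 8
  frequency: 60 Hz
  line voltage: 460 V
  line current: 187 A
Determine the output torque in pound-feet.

789 lb·ft

P_in = √3·V·I·cosφ = 1.732 × 460 × 187 × 0.78 = 116210 W
P_out = η·P_in = 0.868 × 116210 = 100870 W
n = n_s = 120×60/8 = 900 rpm (synchronous)
ω = 2π×900/60 = 94.25 rad/s
τ = P_out/ω = 100870/94.25 = 1070 N·m
In lb·ft: 1070/1.356 = 789 lb·ft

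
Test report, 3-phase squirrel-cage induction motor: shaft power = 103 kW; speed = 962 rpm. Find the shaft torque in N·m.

1020 N·m

ω = 2π × 962/60 = 100.7 rad/s
τ = P/ω = 103000/100.7 = 1020 N·m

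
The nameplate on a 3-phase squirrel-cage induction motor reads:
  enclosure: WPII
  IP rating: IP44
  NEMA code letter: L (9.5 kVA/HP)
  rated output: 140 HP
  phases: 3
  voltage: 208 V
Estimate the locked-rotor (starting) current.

S_LR = 9.5 × 140 = 1330 kVA
I_LR = S_LR/(√3·V_L) = 1330000/(1.732×208) = 3690 A

3690 A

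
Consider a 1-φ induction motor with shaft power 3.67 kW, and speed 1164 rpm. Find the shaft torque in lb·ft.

22.2 lb·ft

ω = 2π × 1164/60 = 121.9 rad/s
τ = P/ω = 3670/121.9 = 30.11 N·m
In lb·ft: 30.11/1.356 = 22.2 lb·ft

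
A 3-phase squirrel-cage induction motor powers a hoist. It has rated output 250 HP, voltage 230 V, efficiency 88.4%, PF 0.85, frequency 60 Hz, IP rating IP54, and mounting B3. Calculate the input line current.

623 A

P_out = 250 × 746 = 186500 W
P_in = P_out / η = 186500 / 0.884 = 210973 W
I_L = P_in / (√3·V_L·cosφ) = 210973 / (1.732 × 230 × 0.85) = 623 A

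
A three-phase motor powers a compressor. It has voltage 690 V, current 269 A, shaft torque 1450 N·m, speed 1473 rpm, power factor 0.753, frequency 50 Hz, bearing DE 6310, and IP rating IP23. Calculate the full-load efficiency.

92.4 %

ω = 2π × 1473/60 = 154.3 rad/s; P_out = τω = 1450 × 154.3 = 223735 W
P_in = √3·V_L·I_L·cosφ = 1.732 × 690 × 269 × 0.753 = 242072 W
η = P_out / P_in = 223735 / 242072 = 0.924 = 92.4%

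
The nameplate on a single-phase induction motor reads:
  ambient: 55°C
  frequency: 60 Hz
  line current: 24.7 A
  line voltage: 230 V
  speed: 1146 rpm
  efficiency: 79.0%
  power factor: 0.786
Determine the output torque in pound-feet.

P_in = V·I·cosφ = 230 × 24.7 × 0.786 = 4465 W
P_out = η·P_in = 0.79 × 4465 = 3527 W
n = 1146 rpm
ω = 2π×1146/60 = 120 rad/s
τ = P_out/ω = 3527/120 = 29.39 N·m
In lb·ft: 29.39/1.356 = 21.7 lb·ft

21.7 lb·ft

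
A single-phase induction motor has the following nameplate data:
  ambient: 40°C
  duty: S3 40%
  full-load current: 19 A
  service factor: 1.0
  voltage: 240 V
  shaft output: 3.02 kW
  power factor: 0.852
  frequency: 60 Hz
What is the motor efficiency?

P_out = 3.02 kW = 3020 W
P_in = V·I·cosφ = 240 × 19 × 0.852 = 3885 W
η = P_out / P_in = 3020 / 3885 = 0.777 = 77.7%

77.7 %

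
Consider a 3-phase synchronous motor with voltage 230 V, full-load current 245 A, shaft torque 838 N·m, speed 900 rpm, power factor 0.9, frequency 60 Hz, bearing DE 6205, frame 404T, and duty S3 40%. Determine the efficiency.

89.9 %

ω = 2π × 900/60 = 94.25 rad/s; P_out = τω = 838 × 94.25 = 78982 W
P_in = √3·V_L·I_L·cosφ = 1.732 × 230 × 245 × 0.9 = 87838 W
η = P_out / P_in = 78982 / 87838 = 0.899 = 89.9%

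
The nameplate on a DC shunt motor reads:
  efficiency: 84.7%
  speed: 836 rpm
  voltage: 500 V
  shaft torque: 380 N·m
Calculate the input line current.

78.6 A

ω = 2π×836/60 = 87.55 rad/s; P_out = τω = 380 × 87.55 = 33269 W
P_in = P_out / η = 33269 / 0.847 = 39279 W
I = P_in / V = 39279 / 500 = 78.6 A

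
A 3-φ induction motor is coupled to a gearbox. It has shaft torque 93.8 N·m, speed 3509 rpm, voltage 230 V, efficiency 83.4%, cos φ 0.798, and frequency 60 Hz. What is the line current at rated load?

ω = 2π×3509/60 = 367.5 rad/s; P_out = τω = 93.8 × 367.5 = 34472 W
P_in = P_out / η = 34472 / 0.834 = 41333 W
I_L = P_in / (√3·V_L·cosφ) = 41333 / (1.732 × 230 × 0.798) = 130 A

130 A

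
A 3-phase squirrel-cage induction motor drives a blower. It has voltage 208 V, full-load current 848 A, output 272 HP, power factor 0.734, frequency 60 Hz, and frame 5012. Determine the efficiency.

P_out = 272 × 746 = 202912 W
P_in = √3·V_L·I_L·cosφ = 1.732 × 208 × 848 × 0.734 = 224235 W
η = P_out / P_in = 202912 / 224235 = 0.905 = 90.5%

90.5 %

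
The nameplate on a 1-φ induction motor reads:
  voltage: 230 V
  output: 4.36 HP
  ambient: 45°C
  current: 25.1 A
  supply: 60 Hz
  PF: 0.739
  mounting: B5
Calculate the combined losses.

P_in = V·I·cosφ = 230×25.1×0.739 = 4266 W
P_out = 4.36×746 = 3253 W
Losses = P_in − P_out = 4266 − 3253 = 1013 W

1.01 kW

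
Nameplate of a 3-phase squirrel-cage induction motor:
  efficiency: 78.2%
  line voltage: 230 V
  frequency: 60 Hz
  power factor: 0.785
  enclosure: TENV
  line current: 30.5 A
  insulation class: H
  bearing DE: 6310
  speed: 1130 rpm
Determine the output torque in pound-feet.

46.5 lb·ft

P_in = √3·V·I·cosφ = 1.732 × 230 × 30.5 × 0.785 = 9538 W
P_out = η·P_in = 0.782 × 9538 = 7459 W
n = 1130 rpm
ω = 2π×1130/60 = 118.3 rad/s
τ = P_out/ω = 7459/118.3 = 63.05 N·m
In lb·ft: 63.05/1.356 = 46.5 lb·ft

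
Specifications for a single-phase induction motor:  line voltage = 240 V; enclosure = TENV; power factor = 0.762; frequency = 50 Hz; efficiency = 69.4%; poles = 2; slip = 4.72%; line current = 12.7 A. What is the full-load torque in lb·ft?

P_in = V·I·cosφ = 240 × 12.7 × 0.762 = 2323 W
P_out = η·P_in = 0.694 × 2323 = 1612 W
n_s = 120×50/2 = 3000 rpm; n = 3000×(1−0.0472) = 2858 rpm
ω = 2π×2858/60 = 299.3 rad/s
τ = P_out/ω = 1612/299.3 = 5.386 N·m
In lb·ft: 5.386/1.356 = 3.97 lb·ft

3.97 lb·ft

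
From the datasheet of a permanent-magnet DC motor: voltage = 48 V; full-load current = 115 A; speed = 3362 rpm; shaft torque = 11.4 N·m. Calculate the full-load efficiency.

72.7 %

ω = 2π × 3362/60 = 352.1 rad/s; P_out = τω = 11.4 × 352.1 = 4014 W
P_in = V·I = 48 × 115 = 5520 W
η = P_out / P_in = 4014 / 5520 = 0.727 = 72.7%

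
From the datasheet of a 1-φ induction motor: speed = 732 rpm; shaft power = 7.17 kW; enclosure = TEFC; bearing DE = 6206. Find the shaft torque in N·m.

ω = 2π × 732/60 = 76.65 rad/s
τ = P/ω = 7170/76.65 = 93.5 N·m

93.5 N·m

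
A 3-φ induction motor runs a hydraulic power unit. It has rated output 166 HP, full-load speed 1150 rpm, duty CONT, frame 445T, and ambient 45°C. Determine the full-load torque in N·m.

P_out = 166 × 746 = 123836 W
ω = 2π × 1150/60 = 120.4 rad/s
τ = P_out/ω = 123836/120.4 = 1030 N·m

1030 N·m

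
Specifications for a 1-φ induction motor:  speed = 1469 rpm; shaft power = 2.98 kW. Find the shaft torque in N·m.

19.4 N·m

ω = 2π × 1469/60 = 153.8 rad/s
τ = P/ω = 2980/153.8 = 19.4 N·m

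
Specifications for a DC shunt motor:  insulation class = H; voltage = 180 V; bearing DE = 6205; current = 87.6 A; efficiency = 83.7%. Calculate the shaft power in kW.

13.2 kW

P_in = V·I = 180 × 87.6 = 15768 W
P_out = η·P_in = 0.837 × 15768 = 13198 W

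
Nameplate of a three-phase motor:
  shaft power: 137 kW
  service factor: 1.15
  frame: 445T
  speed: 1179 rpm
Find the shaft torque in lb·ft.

ω = 2π × 1179/60 = 123.5 rad/s
τ = P/ω = 137000/123.5 = 1109 N·m
In lb·ft: 1109/1.356 = 818 lb·ft

818 lb·ft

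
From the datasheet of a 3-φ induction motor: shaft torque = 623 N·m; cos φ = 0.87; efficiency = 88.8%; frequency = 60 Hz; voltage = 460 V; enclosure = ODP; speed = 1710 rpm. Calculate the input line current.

181 A

ω = 2π×1710/60 = 179.1 rad/s; P_out = τω = 623 × 179.1 = 111579 W
P_in = P_out / η = 111579 / 0.888 = 125652 W
I_L = P_in / (√3·V_L·cosφ) = 125652 / (1.732 × 460 × 0.87) = 181 A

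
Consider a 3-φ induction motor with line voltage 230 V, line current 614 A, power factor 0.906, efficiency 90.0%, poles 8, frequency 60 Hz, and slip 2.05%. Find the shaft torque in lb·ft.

1590 lb·ft

P_in = √3·V·I·cosφ = 1.732 × 230 × 614 × 0.906 = 221601 W
P_out = η·P_in = 0.9 × 221601 = 199441 W
n_s = 120×60/8 = 900 rpm; n = 900×(1−0.0205) = 882 rpm
ω = 2π×882/60 = 92.36 rad/s
τ = P_out/ω = 199441/92.36 = 2159 N·m
In lb·ft: 2159/1.356 = 1590 lb·ft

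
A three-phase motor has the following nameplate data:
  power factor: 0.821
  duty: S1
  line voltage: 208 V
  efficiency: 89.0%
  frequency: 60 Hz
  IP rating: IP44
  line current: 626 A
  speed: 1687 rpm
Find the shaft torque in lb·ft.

P_in = √3·V·I·cosφ = 1.732 × 208 × 626 × 0.821 = 185152 W
P_out = η·P_in = 0.89 × 185152 = 164785 W
n = 1687 rpm
ω = 2π×1687/60 = 176.7 rad/s
τ = P_out/ω = 164785/176.7 = 932.6 N·m
In lb·ft: 932.6/1.356 = 688 lb·ft

688 lb·ft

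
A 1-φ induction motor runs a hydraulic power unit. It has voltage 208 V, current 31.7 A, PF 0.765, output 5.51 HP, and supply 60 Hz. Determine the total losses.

P_in = V·I·cosφ = 208×31.7×0.765 = 5044 W
P_out = 5.51×746 = 4110 W
Losses = P_in − P_out = 5044 − 4110 = 934 W

934 W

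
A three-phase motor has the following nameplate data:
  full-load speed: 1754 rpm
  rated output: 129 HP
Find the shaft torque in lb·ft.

P_out = 129 × 746 = 96234 W
ω = 2π × 1754/60 = 183.7 rad/s
τ = P_out/ω = 96234/183.7 = 523.9 N·m
In lb·ft: 523.9/1.356 = 386 lb·ft

386 lb·ft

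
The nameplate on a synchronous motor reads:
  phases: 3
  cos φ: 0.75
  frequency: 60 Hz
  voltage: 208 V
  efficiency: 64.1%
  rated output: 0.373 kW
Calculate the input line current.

2.15 A

P_out = 0.373 kW = 373 W
P_in = P_out / η = 373 / 0.641 = 582 W
I_L = P_in / (√3·V_L·cosφ) = 582 / (1.732 × 208 × 0.75) = 2.15 A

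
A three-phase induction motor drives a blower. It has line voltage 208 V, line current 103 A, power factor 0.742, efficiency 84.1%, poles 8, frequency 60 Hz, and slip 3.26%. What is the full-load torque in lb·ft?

P_in = √3·V·I·cosφ = 1.732 × 208 × 103 × 0.742 = 27533 W
P_out = η·P_in = 0.841 × 27533 = 23155 W
n_s = 120×60/8 = 900 rpm; n = 900×(1−0.0326) = 871 rpm
ω = 2π×871/60 = 91.21 rad/s
τ = P_out/ω = 23155/91.21 = 253.9 N·m
In lb·ft: 253.9/1.356 = 187 lb·ft

187 lb·ft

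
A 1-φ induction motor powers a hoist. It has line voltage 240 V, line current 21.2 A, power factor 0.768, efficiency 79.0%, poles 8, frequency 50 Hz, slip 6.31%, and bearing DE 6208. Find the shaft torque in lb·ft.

P_in = V·I·cosφ = 240 × 21.2 × 0.768 = 3908 W
P_out = η·P_in = 0.79 × 3908 = 3087 W
n_s = 120×50/8 = 750 rpm; n = 750×(1−0.0631) = 703 rpm
ω = 2π×703/60 = 73.62 rad/s
τ = P_out/ω = 3087/73.62 = 41.93 N·m
In lb·ft: 41.93/1.356 = 30.9 lb·ft

30.9 lb·ft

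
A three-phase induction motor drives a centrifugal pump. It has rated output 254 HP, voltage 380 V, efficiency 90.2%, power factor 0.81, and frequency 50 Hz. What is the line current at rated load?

394 A

P_out = 254 × 746 = 189484 W
P_in = P_out / η = 189484 / 0.902 = 210071 W
I_L = P_in / (√3·V_L·cosφ) = 210071 / (1.732 × 380 × 0.81) = 394 A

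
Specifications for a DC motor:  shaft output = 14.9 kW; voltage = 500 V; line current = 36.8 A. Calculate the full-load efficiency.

P_out = 14.9 kW = 14900 W
P_in = V·I = 500 × 36.8 = 18400 W
η = P_out / P_in = 14900 / 18400 = 0.810 = 81.0%

81.0 %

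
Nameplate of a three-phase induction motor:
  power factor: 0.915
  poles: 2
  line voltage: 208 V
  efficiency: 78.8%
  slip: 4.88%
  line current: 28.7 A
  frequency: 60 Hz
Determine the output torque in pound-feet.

15.3 lb·ft

P_in = √3·V·I·cosφ = 1.732 × 208 × 28.7 × 0.915 = 9461 W
P_out = η·P_in = 0.788 × 9461 = 7455 W
n_s = 120×60/2 = 3600 rpm; n = 3600×(1−0.0488) = 3424 rpm
ω = 2π×3424/60 = 358.6 rad/s
τ = P_out/ω = 7455/358.6 = 20.79 N·m
In lb·ft: 20.79/1.356 = 15.3 lb·ft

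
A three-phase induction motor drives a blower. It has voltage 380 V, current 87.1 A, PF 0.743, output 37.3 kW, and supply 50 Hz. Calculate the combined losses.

P_in = √3·V·I·cosφ = 1.732×380×87.1×0.743 = 42593 W
P_out = 37300 W
Losses = P_in − P_out = 42593 − 37300 = 5293 W

5290 W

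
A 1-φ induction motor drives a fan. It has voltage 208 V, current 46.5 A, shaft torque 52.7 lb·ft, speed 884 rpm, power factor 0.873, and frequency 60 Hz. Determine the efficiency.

τ = 52.7 lb·ft × 1.356 = 71.46 N·m
ω = 2π × 884/60 = 92.57 rad/s; P_out = τω = 71.46 × 92.57 = 6615 W
P_in = V·I·cosφ = 208 × 46.5 × 0.873 = 8444 W
η = P_out / P_in = 6615 / 8444 = 0.783 = 78.3%

78.3 %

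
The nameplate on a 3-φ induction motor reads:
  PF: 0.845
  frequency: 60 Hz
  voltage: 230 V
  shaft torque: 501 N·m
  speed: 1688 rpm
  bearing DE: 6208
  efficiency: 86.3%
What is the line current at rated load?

305 A

ω = 2π×1688/60 = 176.8 rad/s; P_out = τω = 501 × 176.8 = 88577 W
P_in = P_out / η = 88577 / 0.863 = 102638 W
I_L = P_in / (√3·V_L·cosφ) = 102638 / (1.732 × 230 × 0.845) = 305 A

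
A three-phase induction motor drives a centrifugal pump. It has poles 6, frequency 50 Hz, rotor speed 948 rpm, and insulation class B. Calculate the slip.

n_s = 120f/p = 120×50/6 = 1000 rpm
s = (n_s − n)/n_s = (1000 − 948)/1000 = 0.0520

5.2 %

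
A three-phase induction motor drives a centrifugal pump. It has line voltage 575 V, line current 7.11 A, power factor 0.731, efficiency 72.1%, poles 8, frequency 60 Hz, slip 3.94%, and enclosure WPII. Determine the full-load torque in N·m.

41.2 N·m

P_in = √3·V·I·cosφ = 1.732 × 575 × 7.11 × 0.731 = 5176 W
P_out = η·P_in = 0.721 × 5176 = 3732 W
n_s = 120×60/8 = 900 rpm; n = 900×(1−0.0394) = 865 rpm
ω = 2π×865/60 = 90.58 rad/s
τ = P_out/ω = 3732/90.58 = 41.2 N·m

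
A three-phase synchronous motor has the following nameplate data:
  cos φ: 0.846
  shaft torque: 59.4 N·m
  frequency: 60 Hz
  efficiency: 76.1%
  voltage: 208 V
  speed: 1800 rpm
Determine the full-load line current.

ω = 2π×1800/60 = 188.5 rad/s; P_out = τω = 59.4 × 188.5 = 11197 W
P_in = P_out / η = 11197 / 0.761 = 14714 W
I_L = P_in / (√3·V_L·cosφ) = 14714 / (1.732 × 208 × 0.846) = 48.3 A

48.3 A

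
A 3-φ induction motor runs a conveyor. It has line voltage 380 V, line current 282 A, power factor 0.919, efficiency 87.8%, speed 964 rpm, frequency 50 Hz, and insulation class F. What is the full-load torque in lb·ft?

1090 lb·ft

P_in = √3·V·I·cosφ = 1.732 × 380 × 282 × 0.919 = 170567 W
P_out = η·P_in = 0.878 × 170567 = 149758 W
n = 964 rpm
ω = 2π×964/60 = 100.9 rad/s
τ = P_out/ω = 149758/100.9 = 1484 N·m
In lb·ft: 1484/1.356 = 1090 lb·ft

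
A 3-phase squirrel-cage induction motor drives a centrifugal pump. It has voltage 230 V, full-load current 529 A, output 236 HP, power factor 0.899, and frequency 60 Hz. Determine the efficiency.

92.9 %

P_out = 236 × 746 = 176056 W
P_in = √3·V_L·I_L·cosφ = 1.732 × 230 × 529 × 0.899 = 189448 W
η = P_out / P_in = 176056 / 189448 = 0.929 = 92.9%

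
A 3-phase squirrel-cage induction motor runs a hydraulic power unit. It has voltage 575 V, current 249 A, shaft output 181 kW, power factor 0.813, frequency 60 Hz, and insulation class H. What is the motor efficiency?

89.8 %

P_out = 181 kW = 181000 W
P_in = √3·V_L·I_L·cosφ = 1.732 × 575 × 249 × 0.813 = 201607 W
η = P_out / P_in = 181000 / 201607 = 0.898 = 89.8%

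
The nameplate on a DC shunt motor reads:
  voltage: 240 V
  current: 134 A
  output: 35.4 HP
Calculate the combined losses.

P_in = V·I = 240×134 = 32160 W
P_out = 35.4×746 = 26408 W
Losses = P_in − P_out = 32160 − 26408 = 5752 W

5.75 kW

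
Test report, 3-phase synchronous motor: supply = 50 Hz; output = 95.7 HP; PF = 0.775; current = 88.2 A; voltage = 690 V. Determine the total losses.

P_in = √3·V·I·cosφ = 1.732×690×88.2×0.775 = 81690 W
P_out = 95.7×746 = 71392 W
Losses = P_in − P_out = 81690 − 71392 = 10298 W

10.3 kW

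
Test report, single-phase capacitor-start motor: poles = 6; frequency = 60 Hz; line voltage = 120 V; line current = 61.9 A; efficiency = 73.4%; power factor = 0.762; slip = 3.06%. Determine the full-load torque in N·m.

P_in = V·I·cosφ = 120 × 61.9 × 0.762 = 5660 W
P_out = η·P_in = 0.734 × 5660 = 4154 W
n_s = 120×60/6 = 1200 rpm; n = 1200×(1−0.0306) = 1163 rpm
ω = 2π×1163/60 = 121.8 rad/s
τ = P_out/ω = 4154/121.8 = 34.1 N·m

34.1 N·m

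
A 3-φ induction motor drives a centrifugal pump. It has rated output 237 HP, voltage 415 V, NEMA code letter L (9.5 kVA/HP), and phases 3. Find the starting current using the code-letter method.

3130 A

S_LR = 9.5 × 237 = 2251.5 kVA
I_LR = S_LR/(√3·V_L) = 2251500/(1.732×415) = 3130 A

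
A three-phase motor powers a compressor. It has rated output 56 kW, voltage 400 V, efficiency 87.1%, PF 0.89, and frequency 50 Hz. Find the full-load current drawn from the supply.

104 A

P_out = 56 kW = 56000 W
P_in = P_out / η = 56000 / 0.871 = 64294 W
I_L = P_in / (√3·V_L·cosφ) = 64294 / (1.732 × 400 × 0.89) = 104 A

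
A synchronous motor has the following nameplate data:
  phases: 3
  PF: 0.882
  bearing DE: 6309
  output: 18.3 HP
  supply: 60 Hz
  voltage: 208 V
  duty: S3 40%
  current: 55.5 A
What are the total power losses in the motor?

P_in = √3·V·I·cosφ = 1.732×208×55.5×0.882 = 17635 W
P_out = 18.3×746 = 13652 W
Losses = P_in − P_out = 17635 − 13652 = 3983 W

3.98 kW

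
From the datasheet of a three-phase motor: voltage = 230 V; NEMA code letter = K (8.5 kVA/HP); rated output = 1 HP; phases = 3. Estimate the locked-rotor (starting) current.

21.3 A

S_LR = 8.5 × 1 = 8.5 kVA
I_LR = S_LR/(√3·V_L) = 8500/(1.732×230) = 21.3 A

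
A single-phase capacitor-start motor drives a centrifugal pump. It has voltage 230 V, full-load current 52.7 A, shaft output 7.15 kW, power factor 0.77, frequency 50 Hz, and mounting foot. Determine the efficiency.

76.6 %

P_out = 7.15 kW = 7150 W
P_in = V·I·cosφ = 230 × 52.7 × 0.77 = 9333 W
η = P_out / P_in = 7150 / 9333 = 0.766 = 76.6%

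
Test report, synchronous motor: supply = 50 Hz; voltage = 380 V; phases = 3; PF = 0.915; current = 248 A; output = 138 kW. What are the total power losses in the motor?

11.4 kW

P_in = √3·V·I·cosφ = 1.732×380×248×0.915 = 149350 W
P_out = 138000 W
Losses = P_in − P_out = 149350 − 138000 = 11350 W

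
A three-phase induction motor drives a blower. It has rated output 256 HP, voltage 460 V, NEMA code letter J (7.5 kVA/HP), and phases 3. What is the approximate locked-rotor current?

2410 A

S_LR = 7.5 × 256 = 1920 kVA
I_LR = S_LR/(√3·V_L) = 1920000/(1.732×460) = 2410 A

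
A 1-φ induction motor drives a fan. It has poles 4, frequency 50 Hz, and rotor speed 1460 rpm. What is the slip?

n_s = 120f/p = 120×50/4 = 1500 rpm
s = (n_s − n)/n_s = (1500 − 1460)/1500 = 0.0267

2.67 %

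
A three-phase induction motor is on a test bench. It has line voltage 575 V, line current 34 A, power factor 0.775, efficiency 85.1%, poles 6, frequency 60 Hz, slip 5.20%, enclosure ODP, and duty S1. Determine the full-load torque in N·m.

187 N·m

P_in = √3·V·I·cosφ = 1.732 × 575 × 34 × 0.775 = 26242 W
P_out = η·P_in = 0.851 × 26242 = 22332 W
n_s = 120×60/6 = 1200 rpm; n = 1200×(1−0.052) = 1138 rpm
ω = 2π×1138/60 = 119.2 rad/s
τ = P_out/ω = 22332/119.2 = 187 N·m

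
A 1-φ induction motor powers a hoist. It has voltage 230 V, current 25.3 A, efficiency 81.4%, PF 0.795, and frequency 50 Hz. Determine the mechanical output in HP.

P_in = V·I·cosφ = 230 × 25.3 × 0.795 = 4626 W
P_out = η·P_in = 0.814 × 4626 = 3766 W
= 3766/746 = 5.05 HP

5.05 HP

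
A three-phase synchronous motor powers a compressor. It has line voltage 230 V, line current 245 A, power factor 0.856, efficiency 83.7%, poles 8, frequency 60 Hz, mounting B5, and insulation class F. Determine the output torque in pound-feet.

547 lb·ft

P_in = √3·V·I·cosφ = 1.732 × 230 × 245 × 0.856 = 83544 W
P_out = η·P_in = 0.837 × 83544 = 69926 W
n = n_s = 120×60/8 = 900 rpm (synchronous)
ω = 2π×900/60 = 94.25 rad/s
τ = P_out/ω = 69926/94.25 = 741.9 N·m
In lb·ft: 741.9/1.356 = 547 lb·ft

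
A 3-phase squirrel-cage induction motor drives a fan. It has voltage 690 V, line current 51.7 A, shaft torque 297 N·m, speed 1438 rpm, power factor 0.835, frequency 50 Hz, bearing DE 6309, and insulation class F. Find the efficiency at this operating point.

ω = 2π × 1438/60 = 150.6 rad/s; P_out = τω = 297 × 150.6 = 44728 W
P_in = √3·V_L·I_L·cosφ = 1.732 × 690 × 51.7 × 0.835 = 51591 W
η = P_out / P_in = 44728 / 51591 = 0.867 = 86.7%

86.7 %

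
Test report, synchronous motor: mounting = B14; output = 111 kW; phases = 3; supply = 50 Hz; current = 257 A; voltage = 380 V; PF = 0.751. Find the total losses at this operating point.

P_in = √3·V·I·cosφ = 1.732×380×257×0.751 = 127029 W
P_out = 111000 W
Losses = P_in − P_out = 127029 − 111000 = 16029 W

16000 W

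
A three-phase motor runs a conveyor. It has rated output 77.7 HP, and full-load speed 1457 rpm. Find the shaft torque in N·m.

P_out = 77.7 × 746 = 57964 W
ω = 2π × 1457/60 = 152.6 rad/s
τ = P_out/ω = 57964/152.6 = 380 N·m

380 N·m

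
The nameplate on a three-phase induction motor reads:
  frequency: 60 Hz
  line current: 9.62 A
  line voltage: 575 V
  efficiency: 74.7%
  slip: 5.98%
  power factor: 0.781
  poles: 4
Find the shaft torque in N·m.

P_in = √3·V·I·cosφ = 1.732 × 575 × 9.62 × 0.781 = 7482 W
P_out = η·P_in = 0.747 × 7482 = 5589 W
n_s = 120×60/4 = 1800 rpm; n = 1800×(1−0.0598) = 1692 rpm
ω = 2π×1692/60 = 177.2 rad/s
τ = P_out/ω = 5589/177.2 = 31.5 N·m

31.5 N·m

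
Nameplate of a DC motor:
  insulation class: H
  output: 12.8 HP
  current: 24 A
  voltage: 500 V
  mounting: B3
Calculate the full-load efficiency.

P_out = 12.8 × 746 = 9549 W
P_in = V·I = 500 × 24 = 12000 W
η = P_out / P_in = 9549 / 12000 = 0.796 = 79.6%

79.6 %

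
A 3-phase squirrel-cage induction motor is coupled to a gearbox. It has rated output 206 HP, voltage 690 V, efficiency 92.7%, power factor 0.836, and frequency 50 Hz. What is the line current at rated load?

P_out = 206 × 746 = 153676 W
P_in = P_out / η = 153676 / 0.927 = 165778 W
I_L = P_in / (√3·V_L·cosφ) = 165778 / (1.732 × 690 × 0.836) = 166 A

166 A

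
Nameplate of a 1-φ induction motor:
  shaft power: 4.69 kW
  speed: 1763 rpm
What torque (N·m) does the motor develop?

ω = 2π × 1763/60 = 184.6 rad/s
τ = P/ω = 4690/184.6 = 25.4 N·m

25.4 N·m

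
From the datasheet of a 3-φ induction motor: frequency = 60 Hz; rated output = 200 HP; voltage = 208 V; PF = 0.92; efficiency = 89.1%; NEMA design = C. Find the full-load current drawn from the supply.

P_out = 200 × 746 = 149200 W
P_in = P_out / η = 149200 / 0.891 = 167452 W
I_L = P_in / (√3·V_L·cosφ) = 167452 / (1.732 × 208 × 0.92) = 505 A

505 A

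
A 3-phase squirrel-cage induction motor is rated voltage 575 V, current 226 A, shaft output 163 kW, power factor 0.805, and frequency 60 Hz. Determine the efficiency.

90.0 %

P_out = 163 kW = 163000 W
P_in = √3·V_L·I_L·cosφ = 1.732 × 575 × 226 × 0.805 = 181184 W
η = P_out / P_in = 163000 / 181184 = 0.900 = 90.0%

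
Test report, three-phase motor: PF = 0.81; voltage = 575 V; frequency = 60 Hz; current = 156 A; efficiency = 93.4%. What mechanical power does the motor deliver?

118 kW

P_in = √3·V·I·cosφ = 1.732 × 575 × 156 × 0.81 = 125842 W
P_out = η·P_in = 0.934 × 125842 = 117536 W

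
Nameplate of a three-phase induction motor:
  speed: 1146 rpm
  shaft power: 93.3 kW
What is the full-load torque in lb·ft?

573 lb·ft

ω = 2π × 1146/60 = 120 rad/s
τ = P/ω = 93300/120 = 777.5 N·m
In lb·ft: 777.5/1.356 = 573 lb·ft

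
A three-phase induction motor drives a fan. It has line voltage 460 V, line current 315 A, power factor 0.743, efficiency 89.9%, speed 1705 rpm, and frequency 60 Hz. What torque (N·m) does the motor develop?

P_in = √3·V·I·cosφ = 1.732 × 460 × 315 × 0.743 = 186468 W
P_out = η·P_in = 0.899 × 186468 = 167635 W
n = 1705 rpm
ω = 2π×1705/60 = 178.5 rad/s
τ = P_out/ω = 167635/178.5 = 939 N·m

939 N·m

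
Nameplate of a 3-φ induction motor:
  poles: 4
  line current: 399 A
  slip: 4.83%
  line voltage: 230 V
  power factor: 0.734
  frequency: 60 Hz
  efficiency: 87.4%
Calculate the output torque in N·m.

P_in = √3·V·I·cosφ = 1.732 × 230 × 399 × 0.734 = 116666 W
P_out = η·P_in = 0.874 × 116666 = 101966 W
n_s = 120×60/4 = 1800 rpm; n = 1800×(1−0.0483) = 1713 rpm
ω = 2π×1713/60 = 179.4 rad/s
τ = P_out/ω = 101966/179.4 = 568 N·m

568 N·m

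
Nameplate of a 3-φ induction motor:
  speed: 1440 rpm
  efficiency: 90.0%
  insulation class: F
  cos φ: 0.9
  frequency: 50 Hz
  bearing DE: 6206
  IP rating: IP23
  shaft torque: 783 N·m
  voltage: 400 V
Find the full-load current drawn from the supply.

ω = 2π×1440/60 = 150.8 rad/s; P_out = τω = 783 × 150.8 = 118076 W
P_in = P_out / η = 118076 / 0.900 = 131196 W
I_L = P_in / (√3·V_L·cosφ) = 131196 / (1.732 × 400 × 0.9) = 210 A

210 A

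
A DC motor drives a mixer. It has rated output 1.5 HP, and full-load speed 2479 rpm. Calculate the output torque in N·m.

P_out = 1.5 × 746 = 1119 W
ω = 2π × 2479/60 = 259.6 rad/s
τ = P_out/ω = 1119/259.6 = 4.31 N·m

4.31 N·m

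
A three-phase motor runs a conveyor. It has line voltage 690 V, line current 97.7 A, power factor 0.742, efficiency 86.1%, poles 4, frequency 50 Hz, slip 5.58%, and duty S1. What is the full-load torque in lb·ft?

P_in = √3·V·I·cosφ = 1.732 × 690 × 97.7 × 0.742 = 86635 W
P_out = η·P_in = 0.861 × 86635 = 74593 W
n_s = 120×50/4 = 1500 rpm; n = 1500×(1−0.0558) = 1416 rpm
ω = 2π×1416/60 = 148.3 rad/s
τ = P_out/ω = 74593/148.3 = 503 N·m
In lb·ft: 503/1.356 = 371 lb·ft

371 lb·ft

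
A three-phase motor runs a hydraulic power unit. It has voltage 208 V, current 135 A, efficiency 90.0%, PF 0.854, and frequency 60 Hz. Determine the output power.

P_in = √3·V·I·cosφ = 1.732 × 208 × 135 × 0.854 = 41534 W
P_out = η·P_in = 0.9 × 41534 = 37381 W

37.4 kW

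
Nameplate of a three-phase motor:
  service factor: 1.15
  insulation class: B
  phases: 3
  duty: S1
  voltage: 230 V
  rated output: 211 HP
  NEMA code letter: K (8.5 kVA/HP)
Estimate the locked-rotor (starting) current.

S_LR = 8.5 × 211 = 1793.5 kVA
I_LR = S_LR/(√3·V_L) = 1793500/(1.732×230) = 4500 A

4500 A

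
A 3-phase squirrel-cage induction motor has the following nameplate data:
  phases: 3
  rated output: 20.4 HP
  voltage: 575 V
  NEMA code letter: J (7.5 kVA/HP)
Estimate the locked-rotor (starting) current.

S_LR = 7.5 × 20.4 = 153 kVA
I_LR = S_LR/(√3·V_L) = 153000/(1.732×575) = 154 A

154 A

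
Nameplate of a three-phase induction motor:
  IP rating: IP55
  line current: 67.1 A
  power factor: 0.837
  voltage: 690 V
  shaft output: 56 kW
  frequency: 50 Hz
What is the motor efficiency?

83.4 %

P_out = 56 kW = 56000 W
P_in = √3·V_L·I_L·cosφ = 1.732 × 690 × 67.1 × 0.837 = 67119 W
η = P_out / P_in = 56000 / 67119 = 0.834 = 83.4%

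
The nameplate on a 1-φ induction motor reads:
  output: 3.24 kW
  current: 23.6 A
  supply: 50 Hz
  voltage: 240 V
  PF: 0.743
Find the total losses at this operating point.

P_in = V·I·cosφ = 240×23.6×0.743 = 4208 W
P_out = 3240 W
Losses = P_in − P_out = 4208 − 3240 = 968 W

968 W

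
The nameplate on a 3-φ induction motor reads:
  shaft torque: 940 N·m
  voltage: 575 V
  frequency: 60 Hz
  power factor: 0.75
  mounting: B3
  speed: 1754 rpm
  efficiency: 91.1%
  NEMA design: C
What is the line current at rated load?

254 A

ω = 2π×1754/60 = 183.7 rad/s; P_out = τω = 940 × 183.7 = 172678 W
P_in = P_out / η = 172678 / 0.911 = 189548 W
I_L = P_in / (√3·V_L·cosφ) = 189548 / (1.732 × 575 × 0.75) = 254 A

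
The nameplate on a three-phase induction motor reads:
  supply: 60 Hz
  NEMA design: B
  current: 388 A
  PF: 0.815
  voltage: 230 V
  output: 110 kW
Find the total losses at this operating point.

16 kW

P_in = √3·V·I·cosφ = 1.732×230×388×0.815 = 125969 W
P_out = 110000 W
Losses = P_in − P_out = 125969 − 110000 = 15969 W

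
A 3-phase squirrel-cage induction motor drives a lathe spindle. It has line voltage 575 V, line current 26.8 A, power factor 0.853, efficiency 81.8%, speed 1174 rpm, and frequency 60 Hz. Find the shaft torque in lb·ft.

112 lb·ft

P_in = √3·V·I·cosφ = 1.732 × 575 × 26.8 × 0.853 = 22767 W
P_out = η·P_in = 0.818 × 22767 = 18623 W
n = 1174 rpm
ω = 2π×1174/60 = 122.9 rad/s
τ = P_out/ω = 18623/122.9 = 151.5 N·m
In lb·ft: 151.5/1.356 = 112 lb·ft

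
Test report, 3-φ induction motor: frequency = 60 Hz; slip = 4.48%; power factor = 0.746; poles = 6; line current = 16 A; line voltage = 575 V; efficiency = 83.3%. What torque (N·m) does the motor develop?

82.5 N·m

P_in = √3·V·I·cosφ = 1.732 × 575 × 16 × 0.746 = 11887 W
P_out = η·P_in = 0.833 × 11887 = 9902 W
n_s = 120×60/6 = 1200 rpm; n = 1200×(1−0.0448) = 1146 rpm
ω = 2π×1146/60 = 120 rad/s
τ = P_out/ω = 9902/120 = 82.5 N·m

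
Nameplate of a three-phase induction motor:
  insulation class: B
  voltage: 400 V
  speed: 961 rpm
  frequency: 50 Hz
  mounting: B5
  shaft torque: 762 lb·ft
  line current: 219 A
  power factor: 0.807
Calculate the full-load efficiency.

τ = 762 lb·ft × 1.356 = 1033 N·m
ω = 2π × 961/60 = 100.6 rad/s; P_out = τω = 1033 × 100.6 = 103920 W
P_in = √3·V_L·I_L·cosφ = 1.732 × 400 × 219 × 0.807 = 122441 W
η = P_out / P_in = 103920 / 122441 = 0.849 = 84.9%

84.9 %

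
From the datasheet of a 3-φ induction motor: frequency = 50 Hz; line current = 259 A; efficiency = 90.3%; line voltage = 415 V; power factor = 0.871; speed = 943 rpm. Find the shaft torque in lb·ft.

1090 lb·ft

P_in = √3·V·I·cosφ = 1.732 × 415 × 259 × 0.871 = 162149 W
P_out = η·P_in = 0.903 × 162149 = 146421 W
n = 943 rpm
ω = 2π×943/60 = 98.75 rad/s
τ = P_out/ω = 146421/98.75 = 1483 N·m
In lb·ft: 1483/1.356 = 1090 lb·ft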